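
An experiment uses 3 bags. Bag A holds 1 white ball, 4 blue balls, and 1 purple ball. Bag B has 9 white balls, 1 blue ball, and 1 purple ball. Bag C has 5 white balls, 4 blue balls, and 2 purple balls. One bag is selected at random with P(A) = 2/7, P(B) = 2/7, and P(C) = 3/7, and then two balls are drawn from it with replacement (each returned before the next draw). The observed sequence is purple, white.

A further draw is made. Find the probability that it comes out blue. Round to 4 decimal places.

0.3112

Compute the likelihood of the observed sequence for each case: P(data | bag A) = (1/6)(1/6) = 0.027778; P(data | bag B) = (1/11)(9/11) = 0.07438; P(data | bag C) = (2/11)(5/11) = 0.082645.
The prior-weighted likelihoods are 2/7 · 0.027778 = 0.0079365, 2/7 · 0.07438 = 0.021251, 3/7 · 0.082645 = 0.035419; summing to 0.064607.
Normalising, the posterior is P(bag A | data) = 0.12284, P(bag B | data) = 0.32893, P(bag C | data) = 0.54822.
The predictive probability is P(blue next | data) = (2/3)(0.12284) + (1/11)(0.32893) + (4/11)(0.54822) = 0.31115.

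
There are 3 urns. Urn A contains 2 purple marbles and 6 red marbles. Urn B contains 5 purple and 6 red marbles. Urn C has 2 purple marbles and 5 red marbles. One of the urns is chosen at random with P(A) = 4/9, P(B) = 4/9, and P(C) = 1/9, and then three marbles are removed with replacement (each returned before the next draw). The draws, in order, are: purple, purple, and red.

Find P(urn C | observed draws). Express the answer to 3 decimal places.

0.084

The likelihood of the observed sequence under each hypothesis: P(data | urn A) = (2/8)(2/8)(6/8) = 0.046875; P(data | urn B) = (5/11)(5/11)(6/11) = 0.1127; P(data | urn C) = (2/7)(2/7)(5/7) = 0.058309.
Weighting by the prior gives 4/9 · 0.046875 = 0.020833, 4/9 · 0.1127 = 0.050088, 1/9 · 0.058309 = 0.0064788; with total 0.0774.
Hence P(urn C | data) = (0.0064788) / (0.0774) = 0.083705.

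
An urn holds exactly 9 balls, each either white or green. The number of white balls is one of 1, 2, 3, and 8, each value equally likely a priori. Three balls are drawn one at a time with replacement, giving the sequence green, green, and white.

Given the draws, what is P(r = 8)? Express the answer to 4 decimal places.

The likelihood of the observed sequence under each hypothesis: P(data | r = 1) = (8/9)(8/9)(1/9) = 0.087791; P(data | r = 2) = (7/9)(7/9)(2/9) = 0.13443; P(data | r = 3) = (6/9)(6/9)(3/9) = 0.14815; P(data | r = 8) = (1/9)(1/9)(8/9) = 0.010974.
The prior-weighted likelihoods are 1/4 · 0.087791 = 0.021948, 1/4 · 0.13443 = 0.033608, 1/4 · 0.14815 = 0.037037, 1/4 · 0.010974 = 0.0027435; summing to 0.095336.
Therefore the posterior P(r = 8 | data) = (0.0027435) / (0.095336) = 0.028777.

0.0288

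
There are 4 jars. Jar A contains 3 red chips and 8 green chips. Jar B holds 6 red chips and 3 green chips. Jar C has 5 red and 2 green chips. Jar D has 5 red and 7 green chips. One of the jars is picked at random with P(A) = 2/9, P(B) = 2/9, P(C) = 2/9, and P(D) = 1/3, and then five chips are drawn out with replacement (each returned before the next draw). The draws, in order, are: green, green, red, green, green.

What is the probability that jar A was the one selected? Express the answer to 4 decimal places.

The likelihood of the observed sequence under each hypothesis: P(data | jar A) = (8/11)(8/11)(3/11)(8/11)(8/11) = 0.076299; P(data | jar B) = (3/9)(3/9)(6/9)(3/9)(3/9) = 0.0082305; P(data | jar C) = (2/7)(2/7)(5/7)(2/7)(2/7) = 0.0047599; P(data | jar D) = (7/12)(7/12)(5/12)(7/12)(7/12) = 0.048245.
The prior-weighted likelihoods are 2/9 · 0.076299 = 0.016955, 2/9 · 0.0082305 = 0.001829, 2/9 · 0.0047599 = 0.0010578, 1/3 · 0.048245 = 0.016082; with total 0.035924.
By Bayes' rule, P(jar A | data) = (0.016955) / (0.035924) = 0.47198.

0.4720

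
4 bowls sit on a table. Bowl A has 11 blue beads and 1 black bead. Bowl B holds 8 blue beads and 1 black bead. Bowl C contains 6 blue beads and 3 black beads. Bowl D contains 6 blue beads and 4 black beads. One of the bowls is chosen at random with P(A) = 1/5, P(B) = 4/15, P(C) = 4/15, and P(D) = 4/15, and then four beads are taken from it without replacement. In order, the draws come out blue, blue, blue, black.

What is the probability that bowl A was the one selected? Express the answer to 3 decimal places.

0.161

For each hypothesis, P(data | H) works out to: P(data | bowl A) = (11/12)(10/11)(9/10)(1/9) = 0.083333; P(data | bowl B) = (8/9)(7/8)(6/7)(1/6) = 0.11111; P(data | bowl C) = (6/9)(5/8)(4/7)(3/6) = 0.11905; P(data | bowl D) = (6/10)(5/9)(4/8)(4/7) = 0.095238.
The prior-weighted likelihoods are 1/5 · 0.083333 = 0.016667, 4/15 · 0.11111 = 0.02963, 4/15 · 0.11905 = 0.031746, 4/15 · 0.095238 = 0.025397; summing to 0.10344.
By Bayes' rule, P(bowl A | data) = (0.016667) / (0.10344) = 0.16113.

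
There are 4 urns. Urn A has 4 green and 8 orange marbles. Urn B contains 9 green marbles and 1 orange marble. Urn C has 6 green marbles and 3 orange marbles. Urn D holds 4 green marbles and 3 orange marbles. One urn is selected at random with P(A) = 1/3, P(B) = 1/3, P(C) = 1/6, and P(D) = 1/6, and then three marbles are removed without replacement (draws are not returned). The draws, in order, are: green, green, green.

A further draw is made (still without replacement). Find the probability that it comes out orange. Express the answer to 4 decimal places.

0.2444

Under each hypothesis, the probability of the observed sequence is: P(data | urn A) = (4/12)(3/11)(2/10) = 0.018182; P(data | urn B) = (9/10)(8/9)(7/8) = 0.7; P(data | urn C) = (6/9)(5/8)(4/7) = 0.2381; P(data | urn D) = (4/7)(3/6)(2/5) = 0.11429.
Weighting by the prior gives 1/3 · 0.018182 = 0.0060606, 1/3 · 0.7 = 0.23333, 1/6 · 0.2381 = 0.039683, 1/6 · 0.11429 = 0.019048; these sum to 0.29812.
Normalising, the posterior is P(urn A | data) = 0.020329, P(urn B | data) = 0.78267, P(urn C | data) = 0.13311, P(urn D | data) = 0.063892.
Averaging over the posterior, P(orange next | data) = (8/9)(0.020329) + (1/7)(0.78267) + (1/2)(0.13311) + (3/4)(0.063892) = 0.24435.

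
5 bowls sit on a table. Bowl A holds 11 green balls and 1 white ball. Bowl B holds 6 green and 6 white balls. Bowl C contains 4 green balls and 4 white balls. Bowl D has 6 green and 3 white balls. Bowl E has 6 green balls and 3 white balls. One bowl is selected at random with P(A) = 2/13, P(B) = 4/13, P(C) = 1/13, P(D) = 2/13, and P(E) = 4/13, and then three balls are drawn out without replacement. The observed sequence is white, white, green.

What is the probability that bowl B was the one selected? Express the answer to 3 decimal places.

Compute the likelihood of the observed sequence for each case: P(data | bowl A) = (1/12)(0/11) = 0; P(data | bowl B) = (6/12)(5/11)(6/10) = 0.13636; P(data | bowl C) = (4/8)(3/7)(4/6) = 0.14286; P(data | bowl D) = (3/9)(2/8)(6/7) = 0.071429; P(data | bowl E) = (3/9)(2/8)(6/7) = 0.071429.
Weighting by the prior gives 2/13 · 0 = 0, 4/13 · 0.13636 = 0.041958, 1/13 · 0.14286 = 0.010989, 2/13 · 0.071429 = 0.010989, 4/13 · 0.071429 = 0.021978; with total 0.085914.
Hence P(bowl B | data) = (0.041958) / (0.085914) = 0.48837.

0.488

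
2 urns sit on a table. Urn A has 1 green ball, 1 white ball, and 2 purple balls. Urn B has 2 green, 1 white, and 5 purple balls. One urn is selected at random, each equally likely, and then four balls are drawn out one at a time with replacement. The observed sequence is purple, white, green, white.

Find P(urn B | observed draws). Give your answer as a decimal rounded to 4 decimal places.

0.2381

Compute the likelihood of the observed sequence for each case: P(data | urn A) = (2/4)(1/4)(1/4)(1/4) = 0.0078125; P(data | urn B) = (5/8)(1/8)(2/8)(1/8) = 0.0024414.
Multiplying each by its prior: 1/2 · 0.0078125 = 0.0039062, 1/2 · 0.0024414 = 0.0012207; with total 0.005127.
Therefore the posterior P(urn B | data) = (0.0012207) / (0.005127) = 0.2381.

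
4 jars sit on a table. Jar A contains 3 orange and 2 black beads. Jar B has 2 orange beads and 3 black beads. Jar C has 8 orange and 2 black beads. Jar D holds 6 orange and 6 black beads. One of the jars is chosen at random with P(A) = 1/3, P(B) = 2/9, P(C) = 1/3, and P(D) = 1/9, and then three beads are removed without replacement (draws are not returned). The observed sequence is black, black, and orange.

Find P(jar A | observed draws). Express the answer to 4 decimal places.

Under each hypothesis, the probability of the observed sequence is: P(data | jar A) = (2/5)(1/4)(3/3) = 0.1; P(data | jar B) = (3/5)(2/4)(2/3) = 0.2; P(data | jar C) = (2/10)(1/9)(8/8) = 0.022222; P(data | jar D) = (6/12)(5/11)(6/10) = 0.13636.
The prior-weighted likelihoods are 1/3 · 0.1 = 0.033333, 2/9 · 0.2 = 0.044444, 1/3 · 0.022222 = 0.0074074, 1/9 · 0.13636 = 0.015152; these sum to 0.10034.
By Bayes' rule, P(jar A | data) = (0.033333) / (0.10034) = 0.33221.

0.3322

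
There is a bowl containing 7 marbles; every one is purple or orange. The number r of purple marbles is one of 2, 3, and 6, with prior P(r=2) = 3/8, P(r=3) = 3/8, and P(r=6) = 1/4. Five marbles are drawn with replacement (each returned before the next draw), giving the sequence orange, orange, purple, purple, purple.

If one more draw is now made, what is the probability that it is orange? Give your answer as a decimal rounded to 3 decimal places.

Compute the likelihood of the observed sequence for each case: P(data | r = 2) = (5/7)(5/7)(2/7)(2/7)(2/7) = 0.0119; P(data | r = 3) = (4/7)(4/7)(3/7)(3/7)(3/7) = 0.025704; P(data | r = 6) = (1/7)(1/7)(6/7)(6/7)(6/7) = 0.012852.
The prior-weighted likelihoods are 3/8 · 0.0119 = 0.0044624, 3/8 · 0.025704 = 0.0096388, 1/4 · 0.012852 = 0.0032129; these sum to 0.017314.
The posterior is then P(r = 2 | data) = 0.25773, P(r = 3 | data) = 0.5567, P(r = 6 | data) = 0.18557.
So P(orange next | data) = Σ P(orange next | H) P(H | data) = (5/7)(0.25773) + (4/7)(0.5567) + (1/7)(0.18557) = 0.52872.

0.529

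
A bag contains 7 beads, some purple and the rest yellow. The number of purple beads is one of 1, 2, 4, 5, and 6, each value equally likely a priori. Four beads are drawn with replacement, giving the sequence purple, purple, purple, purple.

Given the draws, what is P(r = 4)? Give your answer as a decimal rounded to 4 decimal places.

Compute the likelihood of the observed sequence for each case: P(data | r = 1) = (1/7)(1/7)(1/7)(1/7) = 0.00041649; P(data | r = 2) = (2/7)(2/7)(2/7)(2/7) = 0.0066639; P(data | r = 4) = (4/7)(4/7)(4/7)(4/7) = 0.10662; P(data | r = 5) = (5/7)(5/7)(5/7)(5/7) = 0.26031; P(data | r = 6) = (6/7)(6/7)(6/7)(6/7) = 0.53978.
Multiplying each by its prior: 1/5 · 0.00041649 = 8.3299e-05, 1/5 · 0.0066639 = 0.0013328, 1/5 · 0.10662 = 0.021324, 1/5 · 0.26031 = 0.052062, 1/5 · 0.53978 = 0.10796; with total 0.18276.
Therefore the posterior P(r = 4 | data) = (0.021324) / (0.18276) = 0.11668.

0.1167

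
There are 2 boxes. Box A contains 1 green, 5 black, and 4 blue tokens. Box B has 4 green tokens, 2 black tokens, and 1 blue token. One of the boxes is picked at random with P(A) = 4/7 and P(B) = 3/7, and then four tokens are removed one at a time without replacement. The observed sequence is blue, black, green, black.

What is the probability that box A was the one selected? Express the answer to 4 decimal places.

Compute the likelihood of the observed sequence for each case: P(data | box A) = (4/10)(5/9)(1/8)(4/7) = 0.015873; P(data | box B) = (1/7)(2/6)(4/5)(1/4) = 0.0095238.
Multiplying each by its prior: 4/7 · 0.015873 = 0.0090703, 3/7 · 0.0095238 = 0.0040816; these sum to 0.013152.
So P(box A | data) = (0.0090703) / (0.013152) = 0.68966.

0.6897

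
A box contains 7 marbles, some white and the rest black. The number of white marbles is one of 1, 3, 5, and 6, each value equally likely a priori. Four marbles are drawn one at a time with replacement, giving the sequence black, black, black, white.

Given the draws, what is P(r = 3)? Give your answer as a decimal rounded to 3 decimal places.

0.423

The likelihood of the observed sequence under each hypothesis: P(data | r = 1) = (6/7)(6/7)(6/7)(1/7) = 0.089963; P(data | r = 3) = (4/7)(4/7)(4/7)(3/7) = 0.079967; P(data | r = 5) = (2/7)(2/7)(2/7)(5/7) = 0.01666; P(data | r = 6) = (1/7)(1/7)(1/7)(6/7) = 0.002499.
Weighting by the prior gives 1/4 · 0.089963 = 0.022491, 1/4 · 0.079967 = 0.019992, 1/4 · 0.01666 = 0.0041649, 1/4 · 0.002499 = 0.00062474; summing to 0.047272.
Therefore the posterior P(r = 3 | data) = (0.019992) / (0.047272) = 0.42291.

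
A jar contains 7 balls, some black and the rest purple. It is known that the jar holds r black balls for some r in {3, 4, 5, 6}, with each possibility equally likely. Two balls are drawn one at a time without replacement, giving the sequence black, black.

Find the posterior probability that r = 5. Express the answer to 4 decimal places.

For each hypothesis, P(data | H) works out to: P(data | r = 3) = (3/7)(2/6) = 1/7; P(data | r = 4) = (4/7)(3/6) = 2/7; P(data | r = 5) = (5/7)(4/6) = 10/21; P(data | r = 6) = (6/7)(5/6) = 5/7.
Multiplying each by its prior: 1/4 · 1/7 = 1/28, 1/4 · 2/7 = 1/14, 1/4 · 10/21 = 5/42, 1/4 · 5/7 = 5/28; summing to 17/42.
Hence P(r = 5 | data) = (5/42) / (17/42) = 5/17.

0.2941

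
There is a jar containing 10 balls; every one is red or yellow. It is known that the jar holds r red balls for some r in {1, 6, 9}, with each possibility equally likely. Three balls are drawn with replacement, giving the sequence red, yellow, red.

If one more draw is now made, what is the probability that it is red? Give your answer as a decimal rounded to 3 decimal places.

For each hypothesis, P(data | H) works out to: P(data | r = 1) = (1/10)(9/10)(1/10) = 9/1000; P(data | r = 6) = (6/10)(4/10)(6/10) = 18/125; P(data | r = 9) = (9/10)(1/10)(9/10) = 81/1000.
Multiplying each by its prior: 1/3 · 9/1000 = 3/1000, 1/3 · 18/125 = 6/125, 1/3 · 81/1000 = 27/1000; these sum to 39/500.
The posterior is then P(r = 1 | data) = 1/26, P(r = 6 | data) = 8/13, P(r = 9 | data) = 9/26.
The predictive probability is P(red next | data) = (1/10)(1/26) + (3/5)(8/13) + (9/10)(9/26) = 89/130.

0.685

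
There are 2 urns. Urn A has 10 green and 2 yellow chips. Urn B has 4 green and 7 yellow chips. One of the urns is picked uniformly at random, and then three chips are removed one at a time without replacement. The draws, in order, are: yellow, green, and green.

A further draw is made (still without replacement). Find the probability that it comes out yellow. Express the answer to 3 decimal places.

0.356

Compute the likelihood of the observed sequence for each case: P(data | urn A) = (2/12)(10/11)(9/10) = 3/22; P(data | urn B) = (7/11)(4/10)(3/9) = 14/165.
Multiplying each by its prior: 1/2 · 3/22 = 3/44, 1/2 · 14/165 = 7/165; these sum to 73/660.
The posterior is then P(urn A | data) = 45/73, P(urn B | data) = 28/73.
So P(yellow next | data) = Σ P(yellow next | H) P(H | data) = (1/9)(45/73) + (3/4)(28/73) = 26/73.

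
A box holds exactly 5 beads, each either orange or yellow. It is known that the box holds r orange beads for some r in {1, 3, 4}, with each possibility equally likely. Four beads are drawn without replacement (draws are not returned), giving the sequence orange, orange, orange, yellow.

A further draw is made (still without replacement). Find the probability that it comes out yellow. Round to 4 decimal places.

For each hypothesis, P(data | H) works out to: P(data | r = 1) = (1/5)(0/4) = 0; P(data | r = 3) = (3/5)(2/4)(1/3)(2/2) = 1/10; P(data | r = 4) = (4/5)(3/4)(2/3)(1/2) = 1/5.
Weighting by the prior gives 1/3 · 0 = 0, 1/3 · 1/10 = 1/30, 1/3 · 1/5 = 1/15; with total 1/10.
Normalising, the posterior is P(r = 1 | data) = 0, P(r = 3 | data) = 1/3, P(r = 4 | data) = 2/3.
So P(yellow next | data) = Σ P(yellow next | H) P(H | data) = (1)(1/3) + (0)(2/3) = 1/3.

0.3333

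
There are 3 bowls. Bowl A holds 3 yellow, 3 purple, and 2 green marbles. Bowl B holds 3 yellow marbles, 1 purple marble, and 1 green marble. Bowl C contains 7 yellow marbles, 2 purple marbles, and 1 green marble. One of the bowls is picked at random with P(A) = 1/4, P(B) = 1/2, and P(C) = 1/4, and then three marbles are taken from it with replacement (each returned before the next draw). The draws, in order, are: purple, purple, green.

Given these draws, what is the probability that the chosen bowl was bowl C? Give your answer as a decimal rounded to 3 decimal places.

0.073

The likelihood of the observed sequence under each hypothesis: P(data | bowl A) = (3/8)(3/8)(2/8) = 0.035156; P(data | bowl B) = (1/5)(1/5)(1/5) = 0.008; P(data | bowl C) = (2/10)(2/10)(1/10) = 0.004.
Multiplying each by its prior: 1/4 · 0.035156 = 0.0087891, 1/2 · 0.008 = 0.004, 1/4 · 0.004 = 0.001; with total 0.013789.
So P(bowl C | data) = (0.001) / (0.013789) = 0.072521.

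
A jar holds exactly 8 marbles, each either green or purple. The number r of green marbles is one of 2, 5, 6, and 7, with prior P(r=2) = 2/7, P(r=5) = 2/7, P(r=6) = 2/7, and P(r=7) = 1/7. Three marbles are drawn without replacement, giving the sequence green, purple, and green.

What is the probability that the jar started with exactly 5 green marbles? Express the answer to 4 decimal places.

0.3922

Compute the likelihood of the observed sequence for each case: P(data | r = 2) = (2/8)(6/7)(1/6) = 1/28; P(data | r = 5) = (5/8)(3/7)(4/6) = 5/28; P(data | r = 6) = (6/8)(2/7)(5/6) = 5/28; P(data | r = 7) = (7/8)(1/7)(6/6) = 1/8.
Multiplying each by its prior: 2/7 · 1/28 = 1/98, 2/7 · 5/28 = 5/98, 2/7 · 5/28 = 5/98, 1/7 · 1/8 = 1/56; summing to 51/392.
Hence P(r = 5 | data) = (5/98) / (51/392) = 20/51.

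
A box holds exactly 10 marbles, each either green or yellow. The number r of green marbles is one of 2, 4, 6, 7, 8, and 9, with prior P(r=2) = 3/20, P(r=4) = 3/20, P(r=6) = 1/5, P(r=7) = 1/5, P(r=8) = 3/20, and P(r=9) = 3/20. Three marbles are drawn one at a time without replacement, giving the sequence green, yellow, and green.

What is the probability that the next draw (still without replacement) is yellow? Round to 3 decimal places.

For each hypothesis, P(data | H) works out to: P(data | r = 2) = (2/10)(8/9)(1/8) = 1/45; P(data | r = 4) = (4/10)(6/9)(3/8) = 1/10; P(data | r = 6) = (6/10)(4/9)(5/8) = 1/6; P(data | r = 7) = (7/10)(3/9)(6/8) = 7/40; P(data | r = 8) = (8/10)(2/9)(7/8) = 7/45; P(data | r = 9) = (9/10)(1/9)(8/8) = 1/10.
Multiplying each by its prior: 3/20 · 1/45 = 1/300, 3/20 · 1/10 = 3/200, 1/5 · 1/6 = 1/30, 1/5 · 7/40 = 7/200, 3/20 · 7/45 = 7/300, 3/20 · 1/10 = 3/200; these sum to 1/8.
Normalising, the posterior is P(r = 2 | data) = 2/75, P(r = 4 | data) = 3/25, P(r = 6 | data) = 4/15, P(r = 7 | data) = 7/25, P(r = 8 | data) = 14/75, P(r = 9 | data) = 3/25.
The predictive probability is P(yellow next | data) = (1)(2/75) + (5/7)(3/25) + (3/7)(4/15) + (2/7)(7/25) + (1/7)(14/75) + (0)(3/25) = 1/3.

0.333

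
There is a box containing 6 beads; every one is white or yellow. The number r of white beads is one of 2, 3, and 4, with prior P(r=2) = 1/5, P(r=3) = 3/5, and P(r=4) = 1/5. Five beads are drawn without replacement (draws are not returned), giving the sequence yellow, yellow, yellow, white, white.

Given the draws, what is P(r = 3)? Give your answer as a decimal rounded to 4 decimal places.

0.6923

Under each hypothesis, the probability of the observed sequence is: P(data | r = 2) = (4/6)(3/5)(2/4)(2/3)(1/2) = 1/15; P(data | r = 3) = (3/6)(2/5)(1/4)(3/3)(2/2) = 1/20; P(data | r = 4) = (2/6)(1/5)(0/4) = 0.
The prior-weighted likelihoods are 1/5 · 1/15 = 1/75, 3/5 · 1/20 = 3/100, 1/5 · 0 = 0; these sum to 13/300.
Therefore the posterior P(r = 3 | data) = (3/100) / (13/300) = 9/13.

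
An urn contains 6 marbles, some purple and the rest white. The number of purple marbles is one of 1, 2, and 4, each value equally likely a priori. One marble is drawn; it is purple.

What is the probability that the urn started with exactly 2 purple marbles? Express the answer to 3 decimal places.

0.286

For each hypothesis, P(data | H) works out to: P(data | r = 1) = (1/6) = 1/6; P(data | r = 2) = (2/6) = 1/3; P(data | r = 4) = (4/6) = 2/3.
Weighting by the prior gives 1/3 · 1/6 = 1/18, 1/3 · 1/3 = 1/9, 1/3 · 2/3 = 2/9; summing to 7/18.
Therefore the posterior P(r = 2 | data) = (1/9) / (7/18) = 2/7.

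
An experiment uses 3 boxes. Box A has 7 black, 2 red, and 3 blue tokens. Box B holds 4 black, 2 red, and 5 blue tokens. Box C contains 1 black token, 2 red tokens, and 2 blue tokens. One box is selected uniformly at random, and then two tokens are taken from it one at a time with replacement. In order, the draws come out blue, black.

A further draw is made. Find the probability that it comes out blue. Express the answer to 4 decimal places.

The likelihood of the observed sequence under each hypothesis: P(data | box A) = (3/12)(7/12) = 0.14583; P(data | box B) = (5/11)(4/11) = 0.16529; P(data | box C) = (2/5)(1/5) = 0.08.
The prior-weighted likelihoods are 1/3 · 0.14583 = 0.048611, 1/3 · 0.16529 = 0.055096, 1/3 · 0.08 = 0.026667; summing to 0.13037.
The posterior is then P(box A | data) = 0.37286, P(box B | data) = 0.4226, P(box C | data) = 0.20454.
So P(blue next | data) = Σ P(blue next | H) P(H | data) = (1/4)(0.37286) + (5/11)(0.4226) + (2/5)(0.20454) = 0.36712.

0.3671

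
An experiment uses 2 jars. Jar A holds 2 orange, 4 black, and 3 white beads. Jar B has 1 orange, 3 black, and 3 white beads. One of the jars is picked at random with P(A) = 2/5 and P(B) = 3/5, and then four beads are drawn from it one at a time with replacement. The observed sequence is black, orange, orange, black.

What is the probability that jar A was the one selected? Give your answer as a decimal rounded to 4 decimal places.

Under each hypothesis, the probability of the observed sequence is: P(data | jar A) = (4/9)(2/9)(2/9)(4/9) = 0.0097546; P(data | jar B) = (3/7)(1/7)(1/7)(3/7) = 0.0037484.
The prior-weighted likelihoods are 2/5 · 0.0097546 = 0.0039018, 3/5 · 0.0037484 = 0.0022491; with total 0.0061509.
Therefore the posterior P(jar A | data) = (0.0039018) / (0.0061509) = 0.63435.

0.6344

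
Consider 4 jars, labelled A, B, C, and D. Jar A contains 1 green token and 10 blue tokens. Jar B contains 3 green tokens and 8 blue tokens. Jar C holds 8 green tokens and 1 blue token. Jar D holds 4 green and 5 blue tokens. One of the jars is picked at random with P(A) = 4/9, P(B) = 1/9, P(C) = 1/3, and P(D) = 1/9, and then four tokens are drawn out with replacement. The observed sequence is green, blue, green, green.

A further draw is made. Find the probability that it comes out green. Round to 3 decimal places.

Compute the likelihood of the observed sequence for each case: P(data | jar A) = (1/11)(10/11)(1/11)(1/11) = 0.00068301; P(data | jar B) = (3/11)(8/11)(3/11)(3/11) = 0.014753; P(data | jar C) = (8/9)(1/9)(8/9)(8/9) = 0.078037; P(data | jar D) = (4/9)(5/9)(4/9)(4/9) = 0.048773.
The prior-weighted likelihoods are 4/9 · 0.00068301 = 0.00030356, 1/9 · 0.014753 = 0.0016392, 1/3 · 0.078037 = 0.026012, 1/9 · 0.048773 = 0.0054192; summing to 0.033374.
Normalising, the posterior is P(jar A | data) = 0.0090957, P(jar B | data) = 0.049117, P(jar C | data) = 0.77941, P(jar D | data) = 0.16238.
So P(green next | data) = Σ P(green next | H) P(H | data) = (1/11)(0.0090957) + (3/11)(0.049117) + (8/9)(0.77941) + (4/9)(0.16238) = 0.7792.

0.779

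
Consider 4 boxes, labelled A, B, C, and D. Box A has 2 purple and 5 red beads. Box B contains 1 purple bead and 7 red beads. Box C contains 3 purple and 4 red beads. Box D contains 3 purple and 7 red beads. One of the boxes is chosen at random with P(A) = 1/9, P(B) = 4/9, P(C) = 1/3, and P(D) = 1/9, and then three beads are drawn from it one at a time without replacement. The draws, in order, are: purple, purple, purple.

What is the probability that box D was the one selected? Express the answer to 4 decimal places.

0.0886

The likelihood of the observed sequence under each hypothesis: P(data | box A) = (2/7)(1/6)(0/5) = 0; P(data | box B) = (1/8)(0/7) = 0; P(data | box C) = (3/7)(2/6)(1/5) = 0.028571; P(data | box D) = (3/10)(2/9)(1/8) = 0.0083333.
Multiplying each by its prior: 1/9 · 0 = 0, 4/9 · 0 = 0, 1/3 · 0.028571 = 0.0095238, 1/9 · 0.0083333 = 0.00092593; with total 0.01045.
Hence P(box D | data) = (0.00092593) / (0.01045) = 0.088608.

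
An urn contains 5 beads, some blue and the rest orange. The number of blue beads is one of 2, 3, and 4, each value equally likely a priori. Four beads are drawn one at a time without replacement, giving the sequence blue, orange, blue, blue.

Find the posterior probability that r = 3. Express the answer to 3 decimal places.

Compute the likelihood of the observed sequence for each case: P(data | r = 2) = (2/5)(3/4)(1/3)(0/2) = 0; P(data | r = 3) = (3/5)(2/4)(2/3)(1/2) = 1/10; P(data | r = 4) = (4/5)(1/4)(3/3)(2/2) = 1/5.
Multiplying each by its prior: 1/3 · 0 = 0, 1/3 · 1/10 = 1/30, 1/3 · 1/5 = 1/15; summing to 1/10.
Hence P(r = 3 | data) = (1/30) / (1/10) = 1/3.

0.333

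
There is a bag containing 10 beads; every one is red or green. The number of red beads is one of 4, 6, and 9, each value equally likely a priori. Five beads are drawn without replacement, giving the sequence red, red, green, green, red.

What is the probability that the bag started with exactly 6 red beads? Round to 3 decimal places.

For each hypothesis, P(data | H) works out to: P(data | r = 4) = (4/10)(3/9)(6/8)(5/7)(2/6) = 1/42; P(data | r = 6) = (6/10)(5/9)(4/8)(3/7)(4/6) = 1/21; P(data | r = 9) = (9/10)(8/9)(1/8)(0/7) = 0.
Multiplying each by its prior: 1/3 · 1/42 = 1/126, 1/3 · 1/21 = 1/63, 1/3 · 0 = 0; these sum to 1/42.
So P(r = 6 | data) = (1/63) / (1/42) = 2/3.

0.667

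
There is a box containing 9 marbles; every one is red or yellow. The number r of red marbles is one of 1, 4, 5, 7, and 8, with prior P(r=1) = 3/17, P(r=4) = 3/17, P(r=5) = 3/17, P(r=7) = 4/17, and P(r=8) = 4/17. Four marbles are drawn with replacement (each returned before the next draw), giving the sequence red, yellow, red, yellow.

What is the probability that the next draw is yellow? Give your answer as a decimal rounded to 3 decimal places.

0.433

The likelihood of the observed sequence under each hypothesis: P(data | r = 1) = (1/9)(8/9)(1/9)(8/9) = 0.0097546; P(data | r = 4) = (4/9)(5/9)(4/9)(5/9) = 0.060966; P(data | r = 5) = (5/9)(4/9)(5/9)(4/9) = 0.060966; P(data | r = 7) = (7/9)(2/9)(7/9)(2/9) = 0.029873; P(data | r = 8) = (8/9)(1/9)(8/9)(1/9) = 0.0097546.
Multiplying each by its prior: 3/17 · 0.0097546 = 0.0017214, 3/17 · 0.060966 = 0.010759, 3/17 · 0.060966 = 0.010759, 4/17 · 0.029873 = 0.0070291, 4/17 · 0.0097546 = 0.0022952; summing to 0.032563.
Dividing through by the total gives posterior P(r = 1 | data) = 0.052863, P(r = 4 | data) = 0.3304, P(r = 5 | data) = 0.3304, P(r = 7 | data) = 0.21586, P(r = 8 | data) = 0.070485.
Averaging over the posterior, P(yellow next | data) = (8/9)(0.052863) + (5/9)(0.3304) + (4/9)(0.3304) + (2/9)(0.21586) + (1/9)(0.070485) = 0.43319.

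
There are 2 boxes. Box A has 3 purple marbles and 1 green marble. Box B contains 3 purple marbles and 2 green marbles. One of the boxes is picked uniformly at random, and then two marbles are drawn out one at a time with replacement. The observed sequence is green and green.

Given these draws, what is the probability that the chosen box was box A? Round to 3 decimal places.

The likelihood of the observed sequence under each hypothesis: P(data | box A) = (1/4)(1/4) = 1/16; P(data | box B) = (2/5)(2/5) = 4/25.
The prior-weighted likelihoods are 1/2 · 1/16 = 1/32, 1/2 · 4/25 = 2/25; these sum to 89/800.
Therefore the posterior P(box A | data) = (1/32) / (89/800) = 25/89.

0.281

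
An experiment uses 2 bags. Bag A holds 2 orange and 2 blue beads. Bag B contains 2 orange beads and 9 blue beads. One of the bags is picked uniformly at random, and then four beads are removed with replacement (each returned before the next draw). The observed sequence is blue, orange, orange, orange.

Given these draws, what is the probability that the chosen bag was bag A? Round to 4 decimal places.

0.9271

Under each hypothesis, the probability of the observed sequence is: P(data | bag A) = (2/4)(2/4)(2/4)(2/4) = 0.0625; P(data | bag B) = (9/11)(2/11)(2/11)(2/11) = 0.0049177.
Weighting by the prior gives 1/2 · 0.0625 = 0.03125, 1/2 · 0.0049177 = 0.0024588; these sum to 0.033709.
So P(bag A | data) = (0.03125) / (0.033709) = 0.92706.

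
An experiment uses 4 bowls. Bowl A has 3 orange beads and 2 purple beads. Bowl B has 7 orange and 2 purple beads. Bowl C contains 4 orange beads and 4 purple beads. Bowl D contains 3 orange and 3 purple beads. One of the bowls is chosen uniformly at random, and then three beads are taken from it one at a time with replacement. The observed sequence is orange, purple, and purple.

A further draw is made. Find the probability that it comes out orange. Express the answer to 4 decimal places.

0.5527

The likelihood of the observed sequence under each hypothesis: P(data | bowl A) = (3/5)(2/5)(2/5) = 0.096; P(data | bowl B) = (7/9)(2/9)(2/9) = 0.038409; P(data | bowl C) = (4/8)(4/8)(4/8) = 0.125; P(data | bowl D) = (3/6)(3/6)(3/6) = 0.125.
Weighting by the prior gives 1/4 · 0.096 = 0.024, 1/4 · 0.038409 = 0.0096022, 1/4 · 0.125 = 0.03125, 1/4 · 0.125 = 0.03125; these sum to 0.096102.
Normalising, the posterior is P(bowl A | data) = 0.24973, P(bowl B | data) = 0.099916, P(bowl C | data) = 0.32517, P(bowl D | data) = 0.32517.
Averaging over the posterior, P(orange next | data) = (3/5)(0.24973) + (7/9)(0.099916) + (1/2)(0.32517) + (1/2)(0.32517) = 0.55273.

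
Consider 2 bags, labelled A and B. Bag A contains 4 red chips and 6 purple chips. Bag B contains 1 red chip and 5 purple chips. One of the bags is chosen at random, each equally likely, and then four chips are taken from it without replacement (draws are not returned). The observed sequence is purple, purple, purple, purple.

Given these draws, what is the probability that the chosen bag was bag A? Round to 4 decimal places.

Compute the likelihood of the observed sequence for each case: P(data | bag A) = (6/10)(5/9)(4/8)(3/7) = 1/14; P(data | bag B) = (5/6)(4/5)(3/4)(2/3) = 1/3.
Multiplying each by its prior: 1/2 · 1/14 = 1/28, 1/2 · 1/3 = 1/6; with total 17/84.
Hence P(bag A | data) = (1/28) / (17/84) = 3/17.

0.1765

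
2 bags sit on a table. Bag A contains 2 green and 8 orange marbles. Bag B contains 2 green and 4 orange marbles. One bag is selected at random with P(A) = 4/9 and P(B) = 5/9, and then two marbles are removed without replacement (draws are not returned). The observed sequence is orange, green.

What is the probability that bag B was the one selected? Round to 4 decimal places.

0.6522

Under each hypothesis, the probability of the observed sequence is: P(data | bag A) = (8/10)(2/9) = 8/45; P(data | bag B) = (4/6)(2/5) = 4/15.
Weighting by the prior gives 4/9 · 8/45 = 32/405, 5/9 · 4/15 = 4/27; these sum to 92/405.
By Bayes' rule, P(bag B | data) = (4/27) / (92/405) = 15/23.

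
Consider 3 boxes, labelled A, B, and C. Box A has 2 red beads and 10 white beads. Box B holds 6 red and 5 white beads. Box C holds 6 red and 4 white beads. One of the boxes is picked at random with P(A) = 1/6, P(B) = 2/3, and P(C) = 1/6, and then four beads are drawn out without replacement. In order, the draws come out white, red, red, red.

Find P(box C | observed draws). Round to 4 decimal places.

The likelihood of the observed sequence under each hypothesis: P(data | box A) = (10/12)(2/11)(1/10)(0/9) = 0; P(data | box B) = (5/11)(6/10)(5/9)(4/8) = 5/66; P(data | box C) = (4/10)(6/9)(5/8)(4/7) = 2/21.
Weighting by the prior gives 1/6 · 0 = 0, 2/3 · 5/66 = 5/99, 1/6 · 2/21 = 1/63; summing to 46/693.
Therefore the posterior P(box C | data) = (1/63) / (46/693) = 11/46.

0.2391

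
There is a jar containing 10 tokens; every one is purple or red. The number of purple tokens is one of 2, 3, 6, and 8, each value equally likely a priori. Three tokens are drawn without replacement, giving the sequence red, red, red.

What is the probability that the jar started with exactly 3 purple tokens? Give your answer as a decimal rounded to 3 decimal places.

The likelihood of the observed sequence under each hypothesis: P(data | r = 2) = (8/10)(7/9)(6/8) = 7/15; P(data | r = 3) = (7/10)(6/9)(5/8) = 7/24; P(data | r = 6) = (4/10)(3/9)(2/8) = 1/30; P(data | r = 8) = (2/10)(1/9)(0/8) = 0.
Multiplying each by its prior: 1/4 · 7/15 = 7/60, 1/4 · 7/24 = 7/96, 1/4 · 1/30 = 1/120, 1/4 · 0 = 0; these sum to 19/96.
By Bayes' rule, P(r = 3 | data) = (7/96) / (19/96) = 7/19.

0.368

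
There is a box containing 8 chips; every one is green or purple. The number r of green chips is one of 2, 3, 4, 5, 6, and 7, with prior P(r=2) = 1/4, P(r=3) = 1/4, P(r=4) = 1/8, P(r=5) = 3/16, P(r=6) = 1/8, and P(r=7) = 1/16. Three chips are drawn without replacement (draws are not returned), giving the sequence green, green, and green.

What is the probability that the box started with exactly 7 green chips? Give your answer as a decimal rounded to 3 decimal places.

0.299

The likelihood of the observed sequence under each hypothesis: P(data | r = 2) = (2/8)(1/7)(0/6) = 0; P(data | r = 3) = (3/8)(2/7)(1/6) = 1/56; P(data | r = 4) = (4/8)(3/7)(2/6) = 1/14; P(data | r = 5) = (5/8)(4/7)(3/6) = 5/28; P(data | r = 6) = (6/8)(5/7)(4/6) = 5/14; P(data | r = 7) = (7/8)(6/7)(5/6) = 5/8.
The prior-weighted likelihoods are 1/4 · 0 = 0, 1/4 · 1/56 = 1/224, 1/8 · 1/14 = 1/112, 3/16 · 5/28 = 15/448, 1/8 · 5/14 = 5/112, 1/16 · 5/8 = 5/128; summing to 117/896.
So P(r = 7 | data) = (5/128) / (117/896) = 35/117.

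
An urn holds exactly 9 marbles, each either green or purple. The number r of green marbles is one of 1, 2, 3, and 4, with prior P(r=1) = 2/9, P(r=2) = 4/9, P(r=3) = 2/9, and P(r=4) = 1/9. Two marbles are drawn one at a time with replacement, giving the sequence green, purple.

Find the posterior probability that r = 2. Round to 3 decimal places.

0.438

For each hypothesis, P(data | H) works out to: P(data | r = 1) = (1/9)(8/9) = 8/81; P(data | r = 2) = (2/9)(7/9) = 14/81; P(data | r = 3) = (3/9)(6/9) = 2/9; P(data | r = 4) = (4/9)(5/9) = 20/81.
Multiplying each by its prior: 2/9 · 8/81 = 16/729, 4/9 · 14/81 = 56/729, 2/9 · 2/9 = 4/81, 1/9 · 20/81 = 20/729; these sum to 128/729.
Therefore the posterior P(r = 2 | data) = (56/729) / (128/729) = 7/16.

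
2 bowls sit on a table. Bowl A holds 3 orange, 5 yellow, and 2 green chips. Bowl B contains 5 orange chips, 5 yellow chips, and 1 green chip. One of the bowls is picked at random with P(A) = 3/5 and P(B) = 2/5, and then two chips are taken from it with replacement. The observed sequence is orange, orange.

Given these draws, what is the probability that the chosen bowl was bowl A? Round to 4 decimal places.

Under each hypothesis, the probability of the observed sequence is: P(data | bowl A) = (3/10)(3/10) = 0.09; P(data | bowl B) = (5/11)(5/11) = 0.20661.
The prior-weighted likelihoods are 3/5 · 0.09 = 0.054, 2/5 · 0.20661 = 0.082645; these sum to 0.13664.
Therefore the posterior P(bowl A | data) = (0.054) / (0.13664) = 0.39519.

0.3952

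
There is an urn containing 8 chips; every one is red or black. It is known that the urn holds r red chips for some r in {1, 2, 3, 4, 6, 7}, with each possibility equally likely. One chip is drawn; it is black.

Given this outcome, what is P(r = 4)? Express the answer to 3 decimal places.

0.160

The likelihood of this draw under each hypothesis: P(data | r = 1) = (7/8) = 7/8; P(data | r = 2) = (6/8) = 3/4; P(data | r = 3) = (5/8) = 5/8; P(data | r = 4) = (4/8) = 1/2; P(data | r = 6) = (2/8) = 1/4; P(data | r = 7) = (1/8) = 1/8.
The prior-weighted likelihoods are 1/6 · 7/8 = 7/48, 1/6 · 3/4 = 1/8, 1/6 · 5/8 = 5/48, 1/6 · 1/2 = 1/12, 1/6 · 1/4 = 1/24, 1/6 · 1/8 = 1/48; with total 25/48.
By Bayes' rule, P(r = 4 | data) = (1/12) / (25/48) = 4/25.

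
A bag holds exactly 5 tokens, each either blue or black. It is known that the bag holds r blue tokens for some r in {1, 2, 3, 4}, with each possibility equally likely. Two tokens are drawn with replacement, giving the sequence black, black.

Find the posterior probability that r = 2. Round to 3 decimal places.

For each hypothesis, P(data | H) works out to: P(data | r = 1) = (4/5)(4/5) = 16/25; P(data | r = 2) = (3/5)(3/5) = 9/25; P(data | r = 3) = (2/5)(2/5) = 4/25; P(data | r = 4) = (1/5)(1/5) = 1/25.
Weighting by the prior gives 1/4 · 16/25 = 4/25, 1/4 · 9/25 = 9/100, 1/4 · 4/25 = 1/25, 1/4 · 1/25 = 1/100; summing to 3/10.
By Bayes' rule, P(r = 2 | data) = (9/100) / (3/10) = 3/10.

0.300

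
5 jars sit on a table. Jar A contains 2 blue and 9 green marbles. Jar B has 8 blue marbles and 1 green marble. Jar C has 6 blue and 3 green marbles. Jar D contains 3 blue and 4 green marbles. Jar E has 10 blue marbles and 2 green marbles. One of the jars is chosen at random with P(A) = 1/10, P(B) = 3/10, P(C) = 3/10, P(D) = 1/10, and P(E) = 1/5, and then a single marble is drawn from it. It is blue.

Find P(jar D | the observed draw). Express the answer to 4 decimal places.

0.0617

The likelihood of this draw under each hypothesis: P(data | jar A) = (2/11) = 0.18182; P(data | jar B) = (8/9) = 0.88889; P(data | jar C) = (6/9) = 0.66667; P(data | jar D) = (3/7) = 0.42857; P(data | jar E) = (10/12) = 0.83333.
The prior-weighted likelihoods are 1/10 · 0.18182 = 0.018182, 3/10 · 0.88889 = 0.26667, 3/10 · 0.66667 = 0.2, 1/10 · 0.42857 = 0.042857, 1/5 · 0.83333 = 0.16667; with total 0.69437.
Hence P(jar D | data) = (0.042857) / (0.69437) = 0.061721.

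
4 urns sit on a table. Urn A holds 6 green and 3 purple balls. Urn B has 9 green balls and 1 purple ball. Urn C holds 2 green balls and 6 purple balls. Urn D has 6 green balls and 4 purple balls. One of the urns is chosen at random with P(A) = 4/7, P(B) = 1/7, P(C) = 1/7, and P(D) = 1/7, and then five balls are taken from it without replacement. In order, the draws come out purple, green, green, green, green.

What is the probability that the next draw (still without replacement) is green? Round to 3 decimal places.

For each hypothesis, P(data | H) works out to: P(data | urn A) = (3/9)(6/8)(5/7)(4/6)(3/5) = 1/14; P(data | urn B) = (1/10)(9/9)(8/8)(7/7)(6/6) = 1/10; P(data | urn C) = (6/8)(2/7)(1/6)(0/5) = 0; P(data | urn D) = (4/10)(6/9)(5/8)(4/7)(3/6) = 1/21.
The prior-weighted likelihoods are 4/7 · 1/14 = 2/49, 1/7 · 1/10 = 1/70, 1/7 · 0 = 0, 1/7 · 1/21 = 1/147; summing to 13/210.
The posterior is then P(urn A | data) = 60/91, P(urn B | data) = 3/13, P(urn C | data) = 0, P(urn D | data) = 10/91.
The predictive probability is P(green next | data) = (1/2)(60/91) + (1)(3/13) + (2/5)(10/91) = 55/91.

0.604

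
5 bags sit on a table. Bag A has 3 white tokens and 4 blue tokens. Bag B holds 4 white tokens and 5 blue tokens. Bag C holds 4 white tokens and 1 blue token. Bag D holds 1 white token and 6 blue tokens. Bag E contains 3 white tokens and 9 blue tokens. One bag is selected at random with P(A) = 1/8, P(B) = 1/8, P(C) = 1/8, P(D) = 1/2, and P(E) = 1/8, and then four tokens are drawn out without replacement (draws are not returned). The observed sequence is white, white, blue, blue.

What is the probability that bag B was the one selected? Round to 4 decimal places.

0.3940

The likelihood of the observed sequence under each hypothesis: P(data | bag A) = (3/7)(2/6)(4/5)(3/4) = 0.085714; P(data | bag B) = (4/9)(3/8)(5/7)(4/6) = 0.079365; P(data | bag C) = (4/5)(3/4)(1/3)(0/2) = 0; P(data | bag D) = (1/7)(0/6) = 0; P(data | bag E) = (3/12)(2/11)(9/10)(8/9) = 0.036364.
The prior-weighted likelihoods are 1/8 · 0.085714 = 0.010714, 1/8 · 0.079365 = 0.0099206, 1/8 · 0 = 0, 1/2 · 0 = 0, 1/8 · 0.036364 = 0.0045455; with total 0.02518.
By Bayes' rule, P(bag B | data) = (0.0099206) / (0.02518) = 0.39398.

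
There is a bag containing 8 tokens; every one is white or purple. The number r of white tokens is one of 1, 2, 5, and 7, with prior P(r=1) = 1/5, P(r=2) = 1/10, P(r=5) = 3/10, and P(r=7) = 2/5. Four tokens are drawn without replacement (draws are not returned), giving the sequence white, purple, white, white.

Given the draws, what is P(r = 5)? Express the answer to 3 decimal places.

Under each hypothesis, the probability of the observed sequence is: P(data | r = 1) = (1/8)(7/7)(0/6) = 0; P(data | r = 2) = (2/8)(6/7)(1/6)(0/5) = 0; P(data | r = 5) = (5/8)(3/7)(4/6)(3/5) = 3/28; P(data | r = 7) = (7/8)(1/7)(6/6)(5/5) = 1/8.
Multiplying each by its prior: 1/5 · 0 = 0, 1/10 · 0 = 0, 3/10 · 3/28 = 9/280, 2/5 · 1/8 = 1/20; these sum to 23/280.
Therefore the posterior P(r = 5 | data) = (9/280) / (23/280) = 9/23.

0.391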